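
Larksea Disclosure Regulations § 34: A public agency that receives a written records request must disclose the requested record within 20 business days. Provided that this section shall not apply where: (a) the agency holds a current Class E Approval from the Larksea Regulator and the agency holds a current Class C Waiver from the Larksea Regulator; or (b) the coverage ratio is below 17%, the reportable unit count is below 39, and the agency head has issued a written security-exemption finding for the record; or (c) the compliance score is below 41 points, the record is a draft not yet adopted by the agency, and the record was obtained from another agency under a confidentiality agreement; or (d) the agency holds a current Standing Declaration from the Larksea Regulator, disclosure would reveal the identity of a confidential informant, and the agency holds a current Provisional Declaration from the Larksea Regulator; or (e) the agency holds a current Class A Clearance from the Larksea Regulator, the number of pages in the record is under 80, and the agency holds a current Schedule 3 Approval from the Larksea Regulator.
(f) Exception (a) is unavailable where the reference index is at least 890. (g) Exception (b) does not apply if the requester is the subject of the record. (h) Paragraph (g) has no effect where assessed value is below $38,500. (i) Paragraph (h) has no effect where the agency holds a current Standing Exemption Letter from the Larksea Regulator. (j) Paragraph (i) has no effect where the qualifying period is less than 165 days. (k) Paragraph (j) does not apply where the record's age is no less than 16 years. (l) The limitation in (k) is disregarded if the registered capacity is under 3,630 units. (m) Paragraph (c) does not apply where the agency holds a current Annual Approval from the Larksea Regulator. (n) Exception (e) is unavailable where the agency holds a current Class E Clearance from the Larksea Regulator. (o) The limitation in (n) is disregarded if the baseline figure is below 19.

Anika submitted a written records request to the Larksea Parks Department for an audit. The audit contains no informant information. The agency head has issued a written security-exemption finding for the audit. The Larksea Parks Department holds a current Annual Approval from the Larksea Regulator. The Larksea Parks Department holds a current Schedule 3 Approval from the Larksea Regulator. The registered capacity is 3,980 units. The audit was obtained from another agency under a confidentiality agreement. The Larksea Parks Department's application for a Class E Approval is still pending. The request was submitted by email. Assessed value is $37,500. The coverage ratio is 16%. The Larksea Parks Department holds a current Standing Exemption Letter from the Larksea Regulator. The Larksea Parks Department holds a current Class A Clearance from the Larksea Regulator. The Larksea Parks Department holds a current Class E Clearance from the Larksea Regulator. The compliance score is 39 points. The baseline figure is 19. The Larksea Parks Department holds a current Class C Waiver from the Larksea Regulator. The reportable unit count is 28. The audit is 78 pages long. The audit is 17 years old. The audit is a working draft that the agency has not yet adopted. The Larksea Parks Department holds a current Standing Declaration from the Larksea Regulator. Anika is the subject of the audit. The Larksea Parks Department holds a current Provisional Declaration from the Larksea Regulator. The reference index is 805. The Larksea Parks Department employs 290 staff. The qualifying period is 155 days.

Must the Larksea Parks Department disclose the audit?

Yes — the Larksea Parks Department must disclose the audit.

Exception (a) does not apply: there is no Class E Approval in force.
All of (b)'s requirements are met (the coverage ratio is 16%, below the 17% limit; the reportable unit count is 28, below the 39 limit; a written security-exemption finding has been issued). But: (g) applies — Anika is the subject of the audit. (h) would limit (g) — assessed value is $37,500, below the $38,500 limit — but (i) sets (h) aside: (i) operates — a current Standing Exemption Letter is held. (j) applies (the qualifying period is 155 days, less than the 165 days limit), but is overridden by (k): (k) operates against (j): the record's age is 17 years, meeting the 16 years threshold. (l) does not operate here (the registered capacity is 3,980 units, not under 3,630 units), so (k) stands. So (b) is unavailable.
Exception (c) is satisfied on its face — the compliance score is 39 points, below the 41 points limit; the audit is an unadopted draft; the audit was obtained under a confidentiality agreement. But: (m) operates against (c): a current Annual Approval is held. So (c) is unavailable.
Exception (d) does not apply: the audit contains no informant information.
Exception (e): a current Class A Clearance is held; the number of pages in the record is 78, under the 80 limit; a current Schedule 3 Approval is held — every condition holds. However, paragraphs (n)–(o) must be considered: (n) operates against (e): a current Class E Clearance is held. (o) is not triggered (the baseline figure is 19, not below 19), so (n) stands. So (e) is unavailable.
No exception is made out. the Larksea Parks Department falls within the general rule.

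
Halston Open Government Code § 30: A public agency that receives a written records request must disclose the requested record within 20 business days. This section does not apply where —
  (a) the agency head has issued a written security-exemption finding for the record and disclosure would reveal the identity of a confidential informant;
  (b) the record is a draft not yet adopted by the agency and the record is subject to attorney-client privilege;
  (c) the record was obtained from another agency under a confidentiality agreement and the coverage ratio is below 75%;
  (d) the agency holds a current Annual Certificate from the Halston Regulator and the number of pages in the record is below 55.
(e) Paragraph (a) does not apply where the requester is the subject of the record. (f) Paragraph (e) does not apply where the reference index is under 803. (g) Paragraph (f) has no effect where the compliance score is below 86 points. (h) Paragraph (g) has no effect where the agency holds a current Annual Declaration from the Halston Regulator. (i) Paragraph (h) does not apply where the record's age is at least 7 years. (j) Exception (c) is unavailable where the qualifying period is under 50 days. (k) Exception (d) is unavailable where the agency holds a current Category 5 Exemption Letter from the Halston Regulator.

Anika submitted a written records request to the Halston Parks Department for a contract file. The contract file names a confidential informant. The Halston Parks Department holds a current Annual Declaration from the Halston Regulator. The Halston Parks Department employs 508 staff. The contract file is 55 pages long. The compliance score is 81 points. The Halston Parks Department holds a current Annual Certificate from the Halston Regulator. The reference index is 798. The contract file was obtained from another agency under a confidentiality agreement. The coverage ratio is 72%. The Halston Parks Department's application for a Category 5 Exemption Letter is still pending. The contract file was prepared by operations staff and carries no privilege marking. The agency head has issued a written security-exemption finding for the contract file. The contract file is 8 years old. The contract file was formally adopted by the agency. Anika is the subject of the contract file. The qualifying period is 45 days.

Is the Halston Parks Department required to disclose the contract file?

Exception (a) is satisfied on its face — a written security-exemption finding has been issued; the contract file names a confidential informant. But applying paragraphs (e)–(i): (e) operates against (a): Anika is the subject of the contract file. (f) would limit (e) — the reference index is 798, under the 803 limit — but (g) sets (f) aside: (g) operates — the compliance score is 81 points, below the 86 points limit. (h) applies (a current Annual Declaration is held), but is overridden by (i): (i) is triggered — the record's age is 8 years, meeting the 7 years threshold. So (a) is unavailable.
Exception (b) requires that the record is a draft not yet adopted by the agency; but the contract file has been formally adopted, so (b) is unavailable.
All of (c)'s requirements are met (the contract file was obtained under a confidentiality agreement; the coverage ratio is 72%, below the 75% limit). Turning to paragraph (j): (j) operates against (c): the qualifying period is 45 days, under the 50 days limit. (c) is therefore removed.
Exception (d) requires that the number of pages in the record is below 55; but the number of pages in the record is 55, not below 55, so (d) is unavailable.
No exception applies. The general rule governs.

Yes — the Halston Parks Department must disclose the contract file.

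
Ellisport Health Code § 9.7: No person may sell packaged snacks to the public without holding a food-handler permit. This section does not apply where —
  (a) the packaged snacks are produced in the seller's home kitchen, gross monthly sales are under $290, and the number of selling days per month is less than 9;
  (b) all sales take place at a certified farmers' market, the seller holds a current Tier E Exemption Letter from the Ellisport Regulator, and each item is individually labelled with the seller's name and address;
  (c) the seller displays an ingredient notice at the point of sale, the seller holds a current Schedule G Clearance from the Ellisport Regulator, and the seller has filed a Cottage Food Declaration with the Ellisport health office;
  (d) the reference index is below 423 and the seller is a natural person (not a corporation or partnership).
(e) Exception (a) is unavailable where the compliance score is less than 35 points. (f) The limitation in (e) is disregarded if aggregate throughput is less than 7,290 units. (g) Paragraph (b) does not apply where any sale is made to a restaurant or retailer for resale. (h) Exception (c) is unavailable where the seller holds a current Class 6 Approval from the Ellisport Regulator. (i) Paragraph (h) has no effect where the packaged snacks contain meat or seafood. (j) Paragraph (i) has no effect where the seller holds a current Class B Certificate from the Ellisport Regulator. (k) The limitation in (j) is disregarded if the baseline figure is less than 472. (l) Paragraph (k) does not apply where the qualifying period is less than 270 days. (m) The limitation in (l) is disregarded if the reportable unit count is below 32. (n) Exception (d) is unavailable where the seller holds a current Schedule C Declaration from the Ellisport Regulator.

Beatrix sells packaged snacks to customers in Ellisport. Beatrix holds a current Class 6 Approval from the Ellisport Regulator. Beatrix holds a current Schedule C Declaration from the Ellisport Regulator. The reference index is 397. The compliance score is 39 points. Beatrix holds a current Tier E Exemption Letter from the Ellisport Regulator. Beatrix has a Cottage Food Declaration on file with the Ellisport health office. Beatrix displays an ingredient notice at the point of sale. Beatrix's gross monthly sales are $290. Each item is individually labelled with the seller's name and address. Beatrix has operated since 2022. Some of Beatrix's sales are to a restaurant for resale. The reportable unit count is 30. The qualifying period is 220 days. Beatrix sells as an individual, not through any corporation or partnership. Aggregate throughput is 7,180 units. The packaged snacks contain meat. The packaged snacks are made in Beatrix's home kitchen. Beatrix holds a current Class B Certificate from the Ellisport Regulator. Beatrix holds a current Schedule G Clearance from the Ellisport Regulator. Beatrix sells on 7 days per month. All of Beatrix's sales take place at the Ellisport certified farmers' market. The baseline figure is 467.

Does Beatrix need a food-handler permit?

Exception (a) requires that gross monthly sales are under $290; but gross monthly sales are $290, not under $290, so (a) is unavailable.
Exception (b)'s conditions are all satisfied: all sales are at a certified farmers' market; a current Tier E Exemption Letter is held; items are individually labelled. However, paragraph (g) must be considered: (g) operates against (b): some sales are to a restaurant for resale. So (b) is unavailable.
Exception (c) is satisfied on its face — an ingredient notice is displayed; a current Schedule G Clearance is held; a Cottage Food Declaration is on file. Applying paragraphs (h)–(m): (h) would limit (c) — a current Class 6 Approval is held — but (i) sets (h) aside: (i) operates against (h): the packaged snacks contain meat. (j) would limit (i) — a current Class B Certificate is held — but (k) sets (j) aside: (k) applies — the baseline figure is 467, less than the 472 limit. (l) would limit (k) — the qualifying period is 220 days, less than the 270 days limit — but (m) sets (l) aside: (m) is triggered — the reportable unit count is 30, below the 32 limit. So (c) applies.
Exception (d) is satisfied on its face — the reference index is 397, below the 423 limit; the seller is a natural person. But applying paragraph (n): (n) operates against (d): a current Schedule C Declaration is held. So (d) is unavailable.

No — exception (c) applies; Beatrix is not required to hold a food-handler permit.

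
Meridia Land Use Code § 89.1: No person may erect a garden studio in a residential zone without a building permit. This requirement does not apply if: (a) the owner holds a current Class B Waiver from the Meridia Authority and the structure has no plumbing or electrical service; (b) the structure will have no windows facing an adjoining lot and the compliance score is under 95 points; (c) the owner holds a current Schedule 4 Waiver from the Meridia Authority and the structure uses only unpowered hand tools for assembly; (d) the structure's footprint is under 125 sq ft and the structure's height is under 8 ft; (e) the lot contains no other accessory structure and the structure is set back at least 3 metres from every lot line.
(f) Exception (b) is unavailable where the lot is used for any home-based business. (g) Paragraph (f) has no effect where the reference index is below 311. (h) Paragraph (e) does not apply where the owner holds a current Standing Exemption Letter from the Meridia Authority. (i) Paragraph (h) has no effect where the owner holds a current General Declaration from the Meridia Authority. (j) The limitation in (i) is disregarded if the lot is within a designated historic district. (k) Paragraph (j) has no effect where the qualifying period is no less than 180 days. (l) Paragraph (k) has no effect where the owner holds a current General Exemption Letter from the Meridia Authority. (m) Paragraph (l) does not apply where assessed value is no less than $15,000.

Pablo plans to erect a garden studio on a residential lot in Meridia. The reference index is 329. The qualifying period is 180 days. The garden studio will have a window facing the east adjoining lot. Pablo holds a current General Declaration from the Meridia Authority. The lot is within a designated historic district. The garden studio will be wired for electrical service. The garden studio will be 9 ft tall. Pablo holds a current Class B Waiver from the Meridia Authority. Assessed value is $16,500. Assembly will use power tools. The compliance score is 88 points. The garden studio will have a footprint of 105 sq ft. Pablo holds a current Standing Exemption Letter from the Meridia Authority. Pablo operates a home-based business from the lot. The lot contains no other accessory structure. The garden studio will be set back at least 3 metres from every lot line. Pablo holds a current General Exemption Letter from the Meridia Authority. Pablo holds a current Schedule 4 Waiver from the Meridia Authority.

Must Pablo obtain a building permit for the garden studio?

Exception (a) does not apply: electrical service is planned.
Exception (b) does not apply: a window faces an adjoining lot.
Exception (c) fails — assembly uses power tools.
Exception (d) requires that the structure's height is under 8 ft; but the structure's height is 9 ft, not under 8 ft, so (d) is unavailable.
Exception (e)'s conditions are all satisfied: the lot has no other accessory structure; the setback is at least 3 m on every side. Applying paragraphs (h)–(m): (h) would limit (e) — a current Standing Exemption Letter is held — but (i) sets (h) aside: (i) applies — a current General Declaration is held. (j) applies (the lot is in a historic district), but is set aside by (k): (k) operates against (j): the qualifying period is 180 days, meeting the 180 days threshold. (l) operates (a current General Exemption Letter is held), but is displaced by (m): (m) operates against (l): assessed value is $16,500, meeting the $15,000 threshold. So (e) applies.

No — exception (e) applies; Pablo does not need a building permit.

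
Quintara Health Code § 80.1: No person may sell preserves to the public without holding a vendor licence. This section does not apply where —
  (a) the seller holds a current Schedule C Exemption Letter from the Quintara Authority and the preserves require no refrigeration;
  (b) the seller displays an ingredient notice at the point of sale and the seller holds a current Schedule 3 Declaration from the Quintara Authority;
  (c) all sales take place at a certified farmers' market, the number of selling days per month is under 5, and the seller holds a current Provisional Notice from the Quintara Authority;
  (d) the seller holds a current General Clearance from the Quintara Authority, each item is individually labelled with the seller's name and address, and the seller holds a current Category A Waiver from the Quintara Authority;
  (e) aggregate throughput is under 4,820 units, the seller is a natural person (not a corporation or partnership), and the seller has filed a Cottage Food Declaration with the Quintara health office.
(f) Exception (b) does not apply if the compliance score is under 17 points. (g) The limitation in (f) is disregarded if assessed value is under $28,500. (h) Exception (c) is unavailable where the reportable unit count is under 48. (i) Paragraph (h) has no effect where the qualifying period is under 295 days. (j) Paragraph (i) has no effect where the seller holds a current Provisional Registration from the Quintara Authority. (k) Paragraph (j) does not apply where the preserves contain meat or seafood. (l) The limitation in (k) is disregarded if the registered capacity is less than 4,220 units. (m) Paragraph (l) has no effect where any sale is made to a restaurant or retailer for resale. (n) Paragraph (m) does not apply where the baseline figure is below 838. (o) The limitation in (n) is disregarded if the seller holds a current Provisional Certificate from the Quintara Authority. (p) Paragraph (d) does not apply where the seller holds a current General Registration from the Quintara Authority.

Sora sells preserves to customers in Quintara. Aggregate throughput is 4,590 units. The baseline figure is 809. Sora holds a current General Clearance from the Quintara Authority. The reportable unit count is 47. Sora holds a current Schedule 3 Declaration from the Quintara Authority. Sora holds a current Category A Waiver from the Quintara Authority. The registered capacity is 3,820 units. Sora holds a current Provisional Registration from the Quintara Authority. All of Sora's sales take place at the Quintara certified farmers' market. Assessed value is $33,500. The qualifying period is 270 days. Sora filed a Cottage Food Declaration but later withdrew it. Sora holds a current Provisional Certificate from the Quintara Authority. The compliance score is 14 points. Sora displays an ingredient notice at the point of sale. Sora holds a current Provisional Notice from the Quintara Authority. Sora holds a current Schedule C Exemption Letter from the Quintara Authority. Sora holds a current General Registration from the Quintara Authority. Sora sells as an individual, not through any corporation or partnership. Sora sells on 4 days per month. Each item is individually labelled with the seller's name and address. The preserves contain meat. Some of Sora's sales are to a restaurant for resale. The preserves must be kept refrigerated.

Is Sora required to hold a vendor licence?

Exception (a) does not apply: the preserves require refrigeration.
Exception (b)'s conditions are all satisfied: an ingredient notice is displayed; a current Schedule 3 Declaration is held. However, paragraphs (f)–(g) must be considered: (f) operates against (b): the compliance score is 14 points, under the 17 points limit. (g) is inapplicable (assessed value is $33,500, not under $28,500), so (f) stands. (b) is therefore removed.
Exception (c)'s conditions are all satisfied: all sales are at a certified farmers' market; the number of selling days per month is 4, under the 5 limit; a current Provisional Notice is held. Considering the limiting provisions: (h) applies (the reportable unit count is 47, under the 48 limit), but is set aside by (i): (i) is engaged — the qualifying period is 270 days, under the 295 days limit. (j) operates (a current Provisional Registration is held), but is overridden by (k): (k) applies — the preserves contain meat. (l) is engaged (the registered capacity is 3,820 units, less than the 4,220 units limit), but is displaced by (m): (m) operates against (l): some sales are to a restaurant for resale. (n) would limit (m) — the baseline figure is 809, below the 838 limit — but (o) sets (n) aside: (o) is engaged — a current Provisional Certificate is held. Exception (c) stands.
All of (d)'s requirements are met (a current General Clearance is held; items are individually labelled; a current Category A Waiver is held). But applying paragraph (p): (p) operates against (d): a current General Registration is held. Exception (d) does not apply.
Exception (e) requires that the seller has filed a Cottage Food Declaration with the Quintara health office; but the Cottage Food Declaration was withdrawn, so (e) is unavailable.

No — exception (c) applies; Sora is not required to hold a vendor licence.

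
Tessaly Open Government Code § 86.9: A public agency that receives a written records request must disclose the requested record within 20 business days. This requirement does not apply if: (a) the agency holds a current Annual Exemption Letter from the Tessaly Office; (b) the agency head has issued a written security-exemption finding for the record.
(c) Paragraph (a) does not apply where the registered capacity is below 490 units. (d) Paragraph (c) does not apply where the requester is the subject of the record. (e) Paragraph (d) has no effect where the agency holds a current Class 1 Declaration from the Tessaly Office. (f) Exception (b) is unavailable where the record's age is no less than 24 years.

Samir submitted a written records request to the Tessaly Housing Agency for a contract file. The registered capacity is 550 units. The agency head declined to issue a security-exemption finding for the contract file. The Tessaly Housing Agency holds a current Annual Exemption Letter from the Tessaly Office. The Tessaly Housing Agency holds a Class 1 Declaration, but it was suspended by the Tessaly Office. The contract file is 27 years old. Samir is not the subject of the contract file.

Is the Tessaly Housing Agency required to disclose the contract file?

No — exception (a) applies; the Tessaly Housing Agency is not required to disclose the contract file.

Exception (a)'s conditions are all satisfied: a current Annual Exemption Letter is held. Under paragraphs (c)–(e): (c), which would limit (a), is not engaged: the registered capacity is 550 units, not below 490 units. Exception (a) stands.
Exception (b) fails — the agency head declined to issue a security-exemption finding.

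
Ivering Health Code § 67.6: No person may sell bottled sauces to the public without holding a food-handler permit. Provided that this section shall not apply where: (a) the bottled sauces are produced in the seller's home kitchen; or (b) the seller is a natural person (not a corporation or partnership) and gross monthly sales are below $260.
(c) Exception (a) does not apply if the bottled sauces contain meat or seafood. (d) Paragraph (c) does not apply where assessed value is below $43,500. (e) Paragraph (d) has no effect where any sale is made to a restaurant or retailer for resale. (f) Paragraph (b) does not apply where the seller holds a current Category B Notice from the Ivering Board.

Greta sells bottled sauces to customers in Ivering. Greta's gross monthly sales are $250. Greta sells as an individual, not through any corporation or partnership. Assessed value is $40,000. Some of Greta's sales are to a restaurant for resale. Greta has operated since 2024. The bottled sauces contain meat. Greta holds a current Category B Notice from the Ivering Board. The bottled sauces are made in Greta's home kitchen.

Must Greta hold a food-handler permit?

Yes — Greta must hold a food-handler permit.

Exception (a) is satisfied on its face — the bottled sauces are home-kitchen produced. But applying paragraphs (c)–(e): (c) operates against (a): the bottled sauces contain meat. (d) would limit (c) — assessed value is $40,000, below the $43,500 limit — but (e) sets (d) aside: (e) operates — some sales are to a restaurant for resale. (a) is therefore removed.
Exception (b) is satisfied on its face — the seller is a natural person; gross monthly sales are $250, below the $260 limit. Turning to paragraph (f): (f) operates — a current Category B Notice is held. Exception (b) does not apply.
Every exception is unavailable, so the rule governs.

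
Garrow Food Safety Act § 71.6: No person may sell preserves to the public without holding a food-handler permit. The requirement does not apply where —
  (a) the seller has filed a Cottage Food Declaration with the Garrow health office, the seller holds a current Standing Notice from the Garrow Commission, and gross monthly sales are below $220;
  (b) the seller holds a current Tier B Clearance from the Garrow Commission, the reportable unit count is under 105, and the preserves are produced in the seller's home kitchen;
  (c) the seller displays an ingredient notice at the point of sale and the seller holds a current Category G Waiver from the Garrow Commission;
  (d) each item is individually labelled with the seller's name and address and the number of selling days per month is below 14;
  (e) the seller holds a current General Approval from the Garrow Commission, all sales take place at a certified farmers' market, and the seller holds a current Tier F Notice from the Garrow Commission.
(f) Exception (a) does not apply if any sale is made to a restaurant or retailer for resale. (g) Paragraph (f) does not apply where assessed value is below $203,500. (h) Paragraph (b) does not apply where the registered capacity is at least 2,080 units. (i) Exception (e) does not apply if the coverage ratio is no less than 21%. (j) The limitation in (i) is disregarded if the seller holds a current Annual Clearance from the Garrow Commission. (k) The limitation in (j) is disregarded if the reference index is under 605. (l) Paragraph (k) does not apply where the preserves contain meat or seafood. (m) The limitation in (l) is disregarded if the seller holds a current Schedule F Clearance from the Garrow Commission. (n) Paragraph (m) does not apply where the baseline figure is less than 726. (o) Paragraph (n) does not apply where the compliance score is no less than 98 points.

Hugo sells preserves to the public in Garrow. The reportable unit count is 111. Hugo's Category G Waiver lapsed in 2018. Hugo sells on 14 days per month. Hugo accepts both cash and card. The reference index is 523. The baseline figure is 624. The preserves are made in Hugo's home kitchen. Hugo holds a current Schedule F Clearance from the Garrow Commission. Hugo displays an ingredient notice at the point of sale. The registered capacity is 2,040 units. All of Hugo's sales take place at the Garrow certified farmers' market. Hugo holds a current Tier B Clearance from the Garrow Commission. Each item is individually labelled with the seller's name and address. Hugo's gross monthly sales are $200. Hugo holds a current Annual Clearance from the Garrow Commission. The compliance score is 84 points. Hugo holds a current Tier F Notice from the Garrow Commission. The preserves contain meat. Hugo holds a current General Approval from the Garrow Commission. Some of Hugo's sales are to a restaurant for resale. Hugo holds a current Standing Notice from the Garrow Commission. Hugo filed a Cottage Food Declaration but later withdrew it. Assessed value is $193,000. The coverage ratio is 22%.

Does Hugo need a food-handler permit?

No — exception (e) applies; Hugo is not required to hold a food-handler permit.

Exception (a) fails — the Cottage Food Declaration was withdrawn.
Exception (b) requires that the reportable unit count is under 105; but the reportable unit count is 111, not under 105, so (b) is unavailable.
Exception (c) fails — there is no Category G Waiver in force.
Exception (d) does not apply: the number of selling days per month is 14, not below 14.
Exception (e): a current General Approval is held; all sales are at a certified farmers' market; a current Tier F Notice is held — every condition holds. Applying paragraphs (i)–(o): (i) would limit (e) — the coverage ratio is 22%, meeting the 21% threshold — but (j) sets (i) aside: (j) operates against (i): a current Annual Clearance is held. (k) would limit (j) — the reference index is 523, under the 605 limit — but (l) sets (k) aside: (l) operates against (k): the preserves contain meat. (m) would limit (l) — a current Schedule F Clearance is held — but (n) sets (m) aside: (n) operates against (m): the baseline figure is 624, less than the 726 limit. (o), which would lift (n), is not triggered — the compliance score is 84 points, short of 98 points. (e) remains available.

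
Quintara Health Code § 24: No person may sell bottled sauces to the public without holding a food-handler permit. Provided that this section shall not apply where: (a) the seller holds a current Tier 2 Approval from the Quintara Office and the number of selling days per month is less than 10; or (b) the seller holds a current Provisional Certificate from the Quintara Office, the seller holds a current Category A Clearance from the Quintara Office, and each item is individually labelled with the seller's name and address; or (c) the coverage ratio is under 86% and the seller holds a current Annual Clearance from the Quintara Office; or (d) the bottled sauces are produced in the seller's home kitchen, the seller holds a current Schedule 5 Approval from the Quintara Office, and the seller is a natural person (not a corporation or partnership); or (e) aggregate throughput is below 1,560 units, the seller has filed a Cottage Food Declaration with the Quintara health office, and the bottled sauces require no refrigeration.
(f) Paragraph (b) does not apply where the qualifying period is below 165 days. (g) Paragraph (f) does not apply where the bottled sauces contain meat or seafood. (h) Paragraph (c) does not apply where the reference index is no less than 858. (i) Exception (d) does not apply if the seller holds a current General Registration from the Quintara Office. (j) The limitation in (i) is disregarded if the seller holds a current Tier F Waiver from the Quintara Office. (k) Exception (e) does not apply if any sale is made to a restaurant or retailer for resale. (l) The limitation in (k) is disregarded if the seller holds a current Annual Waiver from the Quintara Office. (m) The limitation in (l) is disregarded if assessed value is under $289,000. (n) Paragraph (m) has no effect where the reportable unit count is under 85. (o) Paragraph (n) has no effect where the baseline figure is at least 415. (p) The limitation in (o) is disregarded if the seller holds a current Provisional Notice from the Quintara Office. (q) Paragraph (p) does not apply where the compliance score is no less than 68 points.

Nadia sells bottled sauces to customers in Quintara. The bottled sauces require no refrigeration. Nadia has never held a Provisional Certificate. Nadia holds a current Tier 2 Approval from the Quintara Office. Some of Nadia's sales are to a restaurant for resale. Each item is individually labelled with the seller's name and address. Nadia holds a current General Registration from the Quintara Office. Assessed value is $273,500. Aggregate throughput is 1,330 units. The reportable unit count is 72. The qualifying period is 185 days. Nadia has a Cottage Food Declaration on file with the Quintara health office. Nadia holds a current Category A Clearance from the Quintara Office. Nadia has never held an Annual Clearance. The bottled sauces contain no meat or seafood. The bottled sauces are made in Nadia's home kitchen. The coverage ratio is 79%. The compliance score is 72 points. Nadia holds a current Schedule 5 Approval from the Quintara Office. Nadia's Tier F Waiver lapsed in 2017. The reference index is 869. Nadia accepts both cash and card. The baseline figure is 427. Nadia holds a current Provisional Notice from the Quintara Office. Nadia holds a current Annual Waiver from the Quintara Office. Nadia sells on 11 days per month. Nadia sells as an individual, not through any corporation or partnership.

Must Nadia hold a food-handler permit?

Exception (a) requires that the number of selling days per month is less than 10; but the number of selling days per month is 11, not less than 10, so (a) is unavailable.
Exception (b) requires that the seller holds a current Provisional Certificate from the Quintara Office; but no current Provisional Certificate is held, so (b) is unavailable.
Exception (c) requires that the seller holds a current Annual Clearance from the Quintara Office; but there is no Annual Clearance in force, so (c) is unavailable.
Exception (d) is satisfied on its face — the bottled sauces are home-kitchen produced; a current Schedule 5 Approval is held; the seller is a natural person. But applying paragraphs (i)–(j): (i) is triggered — a current General Registration is held. (j), which would lift (i), is not triggered — there is no Tier F Waiver in force. (d) is therefore removed.
Exception (e): aggregate throughput is 1,330 units, below the 1,560 units limit; a Cottage Food Declaration is on file; the bottled sauces are shelf-stable — every condition holds. But applying paragraphs (k)–(q): (k) operates against (e): some sales are to a restaurant for resale. (l) would limit (k) — a current Annual Waiver is held — but (m) sets (l) aside: (m) operates against (l): assessed value is $273,500, under the $289,000 limit. (n) would limit (m) — the reportable unit count is 72, under the 85 limit — but (o) sets (n) aside: (o) operates against (n): the baseline figure is 427, meeting the 415 threshold. (p) would limit (o) — a current Provisional Notice is held — but (q) sets (p) aside: (q) operates against (p): the compliance score is 72 points, meeting the 68 points threshold. So (e) is unavailable.
No exception applies. The general rule governs.

Yes — Nadia must hold a food-handler permit.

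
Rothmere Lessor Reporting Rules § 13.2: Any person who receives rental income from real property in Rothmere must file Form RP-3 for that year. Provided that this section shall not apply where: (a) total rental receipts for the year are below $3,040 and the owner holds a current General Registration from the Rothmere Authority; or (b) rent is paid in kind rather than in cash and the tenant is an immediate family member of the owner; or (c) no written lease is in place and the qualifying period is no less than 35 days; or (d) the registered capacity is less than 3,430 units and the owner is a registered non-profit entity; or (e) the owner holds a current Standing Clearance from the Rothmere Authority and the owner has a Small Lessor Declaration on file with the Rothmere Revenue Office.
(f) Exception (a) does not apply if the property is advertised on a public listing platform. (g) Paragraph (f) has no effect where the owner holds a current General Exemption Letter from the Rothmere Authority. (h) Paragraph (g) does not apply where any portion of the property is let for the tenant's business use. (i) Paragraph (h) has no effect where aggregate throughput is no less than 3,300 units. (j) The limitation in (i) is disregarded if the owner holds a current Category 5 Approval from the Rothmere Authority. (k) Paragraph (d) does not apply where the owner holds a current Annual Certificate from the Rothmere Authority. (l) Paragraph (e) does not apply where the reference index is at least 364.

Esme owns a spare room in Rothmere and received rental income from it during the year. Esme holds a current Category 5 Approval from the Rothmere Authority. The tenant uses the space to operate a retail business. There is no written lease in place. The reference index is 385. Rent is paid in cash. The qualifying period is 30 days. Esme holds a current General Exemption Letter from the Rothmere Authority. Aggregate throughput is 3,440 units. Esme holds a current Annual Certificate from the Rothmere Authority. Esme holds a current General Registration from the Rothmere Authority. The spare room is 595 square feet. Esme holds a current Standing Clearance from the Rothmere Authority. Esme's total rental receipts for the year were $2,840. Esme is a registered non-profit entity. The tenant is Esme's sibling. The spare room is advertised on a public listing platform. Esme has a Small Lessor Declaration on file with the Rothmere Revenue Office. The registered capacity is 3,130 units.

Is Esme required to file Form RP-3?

Yes — Esme must file Form RP-3.

Exception (a)'s conditions are all satisfied: total rental receipts for the year are $2,840, below the $3,040 limit; a current General Registration is held. But: (f) is triggered — the property is publicly advertised. (g) is engaged (a current General Exemption Letter is held), but is overridden by (h): (h) is engaged — the space is let for business use. (i) is triggered (aggregate throughput is 3,440 units, meeting the 3,300 units threshold), but is set aside by (j): (j) operates against (i): a current Category 5 Approval is held. So (a) is unavailable.
Exception (b) requires that rent is paid in kind rather than in cash; but rent is paid in cash, so (b) is unavailable.
Exception (c) fails — the qualifying period is 30 days, short of 35 days.
Exception (d): the registered capacity is 3,130 units, less than the 3,430 units limit; Esme is a registered non-profit — every condition holds. But applying paragraph (k): (k) operates — a current Annual Certificate is held. Exception (d) does not apply.
All of (e)'s requirements are met (a current Standing Clearance is held; a Small Lessor Declaration is on file). However, paragraph (l) must be considered: (l) is engaged — the reference index is 385, meeting the 364 threshold. (e) is therefore removed.
No exception is made out. Esme falls within the general rule.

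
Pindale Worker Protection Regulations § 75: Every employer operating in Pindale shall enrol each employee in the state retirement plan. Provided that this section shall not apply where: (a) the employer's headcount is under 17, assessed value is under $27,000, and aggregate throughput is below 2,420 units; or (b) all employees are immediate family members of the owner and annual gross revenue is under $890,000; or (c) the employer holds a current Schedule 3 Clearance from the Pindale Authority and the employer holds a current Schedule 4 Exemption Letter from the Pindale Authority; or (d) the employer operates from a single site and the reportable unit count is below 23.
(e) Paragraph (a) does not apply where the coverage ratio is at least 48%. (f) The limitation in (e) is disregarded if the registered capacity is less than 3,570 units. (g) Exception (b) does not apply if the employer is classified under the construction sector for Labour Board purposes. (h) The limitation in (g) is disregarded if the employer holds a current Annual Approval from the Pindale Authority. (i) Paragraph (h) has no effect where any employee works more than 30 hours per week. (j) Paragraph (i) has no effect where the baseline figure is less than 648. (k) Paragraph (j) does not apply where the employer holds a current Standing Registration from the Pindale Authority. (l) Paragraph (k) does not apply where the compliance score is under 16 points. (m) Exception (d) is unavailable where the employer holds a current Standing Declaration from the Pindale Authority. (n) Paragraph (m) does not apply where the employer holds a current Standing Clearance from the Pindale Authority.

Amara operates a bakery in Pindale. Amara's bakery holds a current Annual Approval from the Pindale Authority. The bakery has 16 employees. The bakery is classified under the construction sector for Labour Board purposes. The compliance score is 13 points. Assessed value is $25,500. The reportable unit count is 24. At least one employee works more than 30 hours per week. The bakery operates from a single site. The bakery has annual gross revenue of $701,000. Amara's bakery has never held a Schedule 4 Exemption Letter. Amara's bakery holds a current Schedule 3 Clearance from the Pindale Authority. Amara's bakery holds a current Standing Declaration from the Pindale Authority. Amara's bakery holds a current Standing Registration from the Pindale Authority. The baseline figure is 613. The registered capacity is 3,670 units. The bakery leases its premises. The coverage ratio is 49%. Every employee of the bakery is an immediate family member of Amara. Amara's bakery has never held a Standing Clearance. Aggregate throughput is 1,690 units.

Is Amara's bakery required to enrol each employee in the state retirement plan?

No — exception (b) applies; Amara's bakery is not required to enrol each employee in the state retirement plan.

Exception (a)'s conditions are all satisfied: the employer's headcount is 16, under the 17 limit; assessed value is $25,500, under the $27,000 limit; aggregate throughput is 1,690 units, below the 2,420 units limit. Turning to paragraphs (e)–(f): (e) operates against (a): the coverage ratio is 49%, meeting the 48% threshold. (f), which would lift (e), is inapplicable — the registered capacity is 3,670 units, not less than 3,570 units. (a) is therefore removed.
All of (b)'s requirements are met (every employee is an immediate family member; annual gross revenue is $701,000, under the $890,000 limit). As to paragraphs (g)–(l): (g) would limit (b) — the bakery is classified under the construction sector — but (h) sets (g) aside: (h) is triggered — a current Annual Approval is held. (i) would limit (h) — at least one employee exceeds 30 hours/week — but (j) sets (i) aside: (j) is triggered — the baseline figure is 613, less than the 648 limit. (k) would limit (j) — a current Standing Registration is held — but (l) sets (k) aside: (l) applies — the compliance score is 13 points, under the 16 points limit. So (b) applies.
Exception (c) fails — the Schedule 4 Exemption Letter is not current.
Exception (d) fails — the reportable unit count is 24, not below 23.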